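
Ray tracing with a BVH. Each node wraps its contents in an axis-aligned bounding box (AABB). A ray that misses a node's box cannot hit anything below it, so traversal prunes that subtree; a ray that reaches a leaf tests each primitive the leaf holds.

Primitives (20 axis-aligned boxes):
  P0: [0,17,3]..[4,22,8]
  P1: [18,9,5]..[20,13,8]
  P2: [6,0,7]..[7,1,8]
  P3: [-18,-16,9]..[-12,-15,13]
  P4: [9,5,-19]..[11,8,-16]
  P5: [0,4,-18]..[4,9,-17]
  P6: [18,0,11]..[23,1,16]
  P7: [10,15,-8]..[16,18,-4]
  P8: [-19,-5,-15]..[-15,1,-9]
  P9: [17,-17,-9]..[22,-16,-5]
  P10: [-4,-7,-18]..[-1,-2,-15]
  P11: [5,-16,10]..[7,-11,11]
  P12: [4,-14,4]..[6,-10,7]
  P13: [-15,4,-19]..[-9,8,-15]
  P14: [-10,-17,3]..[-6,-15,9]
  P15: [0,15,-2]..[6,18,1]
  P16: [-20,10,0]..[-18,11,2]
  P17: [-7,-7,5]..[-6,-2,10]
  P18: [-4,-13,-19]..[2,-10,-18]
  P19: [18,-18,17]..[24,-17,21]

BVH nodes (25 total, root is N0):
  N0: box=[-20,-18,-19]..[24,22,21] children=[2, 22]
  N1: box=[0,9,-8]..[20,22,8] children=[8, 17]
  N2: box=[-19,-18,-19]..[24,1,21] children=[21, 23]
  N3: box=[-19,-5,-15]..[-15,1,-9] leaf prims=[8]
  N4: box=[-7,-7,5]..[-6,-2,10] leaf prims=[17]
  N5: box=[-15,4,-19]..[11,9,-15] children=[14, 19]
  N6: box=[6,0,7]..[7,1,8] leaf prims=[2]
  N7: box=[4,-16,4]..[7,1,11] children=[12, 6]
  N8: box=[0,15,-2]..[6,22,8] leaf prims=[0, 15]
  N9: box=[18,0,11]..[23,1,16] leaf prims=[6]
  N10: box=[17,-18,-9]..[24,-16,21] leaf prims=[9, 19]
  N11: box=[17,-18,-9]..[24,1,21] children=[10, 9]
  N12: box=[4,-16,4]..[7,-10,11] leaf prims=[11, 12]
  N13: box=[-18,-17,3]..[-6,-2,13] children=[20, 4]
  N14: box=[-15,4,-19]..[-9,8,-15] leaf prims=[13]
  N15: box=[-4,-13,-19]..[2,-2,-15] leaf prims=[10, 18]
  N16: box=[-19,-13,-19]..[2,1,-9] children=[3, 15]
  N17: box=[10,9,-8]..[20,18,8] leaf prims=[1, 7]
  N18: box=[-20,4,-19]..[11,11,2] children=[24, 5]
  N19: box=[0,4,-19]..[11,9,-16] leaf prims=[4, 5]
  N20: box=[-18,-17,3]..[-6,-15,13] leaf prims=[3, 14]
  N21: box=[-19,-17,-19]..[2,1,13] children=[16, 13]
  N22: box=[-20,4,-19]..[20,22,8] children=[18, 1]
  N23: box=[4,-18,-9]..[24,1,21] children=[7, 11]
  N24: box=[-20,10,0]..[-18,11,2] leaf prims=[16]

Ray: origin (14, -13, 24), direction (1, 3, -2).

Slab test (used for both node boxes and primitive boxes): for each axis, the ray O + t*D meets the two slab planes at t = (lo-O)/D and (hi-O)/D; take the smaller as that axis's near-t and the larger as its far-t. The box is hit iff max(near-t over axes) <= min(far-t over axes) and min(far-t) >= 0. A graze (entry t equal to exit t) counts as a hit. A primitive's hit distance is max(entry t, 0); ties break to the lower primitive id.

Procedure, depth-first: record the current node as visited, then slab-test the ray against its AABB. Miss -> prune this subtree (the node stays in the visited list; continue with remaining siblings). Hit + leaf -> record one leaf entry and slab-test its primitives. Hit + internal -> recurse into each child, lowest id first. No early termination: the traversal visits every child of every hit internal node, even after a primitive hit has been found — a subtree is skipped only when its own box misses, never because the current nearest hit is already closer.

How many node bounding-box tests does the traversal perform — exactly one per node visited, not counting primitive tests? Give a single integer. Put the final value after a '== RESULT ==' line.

Traverse from the root:
N0 x:[-34,10] y:[-5/3,35/3] z:[3/2,43/2] -> hit [3/2,10], descend [2, 22]
  N2 x:[-33,10] y:[-5/3,14/3] z:[3/2,43/2] -> hit [3/2,14/3], descend [21, 23]
    N21 x:[-33,-12] y:[-4/3,14/3] z:[11/2,43/2] -> miss, prune
    N23 x:[-10,10] y:[-5/3,14/3] z:[3/2,33/2] -> hit [3/2,14/3], descend [7, 11]
      N7 x:[-10,-7] y:[-1,14/3] z:[13/2,10] -> miss, prune
      N11 x:[3,10] y:[-5/3,14/3] z:[3/2,33/2] -> hit [3,14/3], descend [9, 10]
        N9 x:[4,9] y:[13/3,14/3] z:[4,13/2] -> hit [13/3,14/3] leaf, test {P6@t=13/3}
        N10 x:[3,10] y:[-5/3,-1] z:[3/2,33/2] -> miss, prune
  N22 x:[-34,6] y:[17/3,35/3] z:[8,43/2] -> miss, prune

9 AABB tests over nodes [0, 2, 21, 23, 7, 11, 9, 10, 22]; 1 leaf entered; closest P6.

== RESULT ==
9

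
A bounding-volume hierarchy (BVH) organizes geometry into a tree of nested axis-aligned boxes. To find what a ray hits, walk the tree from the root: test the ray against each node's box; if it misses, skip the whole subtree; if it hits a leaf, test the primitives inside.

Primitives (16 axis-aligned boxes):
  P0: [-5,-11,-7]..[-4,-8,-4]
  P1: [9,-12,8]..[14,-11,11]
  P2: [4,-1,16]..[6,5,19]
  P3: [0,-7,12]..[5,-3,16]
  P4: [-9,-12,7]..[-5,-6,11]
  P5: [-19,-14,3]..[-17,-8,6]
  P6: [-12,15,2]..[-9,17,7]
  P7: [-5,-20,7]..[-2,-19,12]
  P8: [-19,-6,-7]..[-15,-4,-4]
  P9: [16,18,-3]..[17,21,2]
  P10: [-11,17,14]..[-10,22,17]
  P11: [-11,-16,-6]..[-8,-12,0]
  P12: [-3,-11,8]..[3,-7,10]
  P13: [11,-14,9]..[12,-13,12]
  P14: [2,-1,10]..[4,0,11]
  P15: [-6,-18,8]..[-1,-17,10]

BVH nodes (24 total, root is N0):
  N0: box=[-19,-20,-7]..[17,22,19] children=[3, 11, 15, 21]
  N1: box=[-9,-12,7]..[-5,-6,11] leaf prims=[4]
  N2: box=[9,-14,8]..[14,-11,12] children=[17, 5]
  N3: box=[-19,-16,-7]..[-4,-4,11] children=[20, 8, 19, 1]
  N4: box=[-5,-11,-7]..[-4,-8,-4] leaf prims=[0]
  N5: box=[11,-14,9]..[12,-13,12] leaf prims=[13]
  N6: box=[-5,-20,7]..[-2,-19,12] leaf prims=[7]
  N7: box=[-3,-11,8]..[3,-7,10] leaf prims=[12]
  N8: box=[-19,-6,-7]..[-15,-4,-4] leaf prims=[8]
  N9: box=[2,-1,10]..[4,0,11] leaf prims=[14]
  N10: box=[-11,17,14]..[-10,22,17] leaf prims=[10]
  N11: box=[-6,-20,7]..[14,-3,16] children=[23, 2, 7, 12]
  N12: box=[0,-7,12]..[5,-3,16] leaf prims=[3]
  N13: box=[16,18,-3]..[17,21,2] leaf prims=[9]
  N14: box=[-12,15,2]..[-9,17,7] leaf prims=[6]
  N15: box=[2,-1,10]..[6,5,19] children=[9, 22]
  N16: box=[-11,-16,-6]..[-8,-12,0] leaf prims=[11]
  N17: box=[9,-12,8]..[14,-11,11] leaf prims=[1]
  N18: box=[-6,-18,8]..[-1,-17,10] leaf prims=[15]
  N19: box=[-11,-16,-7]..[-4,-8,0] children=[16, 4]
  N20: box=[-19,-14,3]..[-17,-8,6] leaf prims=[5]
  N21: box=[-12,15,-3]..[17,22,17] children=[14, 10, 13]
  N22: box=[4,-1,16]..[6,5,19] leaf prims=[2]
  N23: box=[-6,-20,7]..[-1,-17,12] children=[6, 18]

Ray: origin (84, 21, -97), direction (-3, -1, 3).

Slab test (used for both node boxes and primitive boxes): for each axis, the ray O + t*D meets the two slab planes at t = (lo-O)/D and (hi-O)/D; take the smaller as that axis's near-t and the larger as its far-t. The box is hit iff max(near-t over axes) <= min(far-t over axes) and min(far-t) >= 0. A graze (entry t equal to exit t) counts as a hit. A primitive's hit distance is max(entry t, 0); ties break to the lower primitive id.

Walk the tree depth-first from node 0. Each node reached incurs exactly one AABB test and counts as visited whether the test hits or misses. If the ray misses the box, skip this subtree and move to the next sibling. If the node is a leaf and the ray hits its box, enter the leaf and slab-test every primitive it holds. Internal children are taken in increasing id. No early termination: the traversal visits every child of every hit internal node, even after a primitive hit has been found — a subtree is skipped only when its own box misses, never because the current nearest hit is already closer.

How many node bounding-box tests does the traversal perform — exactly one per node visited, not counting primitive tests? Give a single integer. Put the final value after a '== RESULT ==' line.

Walk:
N0 x:[67/3,103/3] y:[-1,41] z:[30,116/3] -> hit [30,103/3], descend [3, 11, 15, 21]
  N3 x:[88/3,103/3] y:[25,37] z:[30,36] -> hit [30,103/3], descend [1, 8, 19, 20]
    N1 x:[89/3,31] y:[27,33] z:[104/3,36] -> miss, prune
    N8 x:[33,103/3] y:[25,27] z:[30,31] -> miss, prune
    N19 x:[88/3,95/3] y:[29,37] z:[30,97/3] -> hit [30,95/3], descend [4, 16]
      N4 x:[88/3,89/3] y:[29,32] z:[30,31] -> miss, prune
      N16 x:[92/3,95/3] y:[33,37] z:[91/3,97/3] -> miss, prune
    N20 x:[101/3,103/3] y:[29,35] z:[100/3,103/3] -> hit [101/3,103/3] leaf, test {P5@t=101/3}
  N11 x:[70/3,30] y:[24,41] z:[104/3,113/3] -> miss, prune
  N15 x:[26,82/3] y:[16,22] z:[107/3,116/3] -> miss, prune
  N21 x:[67/3,32] y:[-1,6] z:[94/3,38] -> miss, prune

11 AABB tests over nodes [0, 3, 1, 8, 19, 4, 16, 20, 11, 15, 21]; 1 leaf entered; closest P5.

== RESULT ==
11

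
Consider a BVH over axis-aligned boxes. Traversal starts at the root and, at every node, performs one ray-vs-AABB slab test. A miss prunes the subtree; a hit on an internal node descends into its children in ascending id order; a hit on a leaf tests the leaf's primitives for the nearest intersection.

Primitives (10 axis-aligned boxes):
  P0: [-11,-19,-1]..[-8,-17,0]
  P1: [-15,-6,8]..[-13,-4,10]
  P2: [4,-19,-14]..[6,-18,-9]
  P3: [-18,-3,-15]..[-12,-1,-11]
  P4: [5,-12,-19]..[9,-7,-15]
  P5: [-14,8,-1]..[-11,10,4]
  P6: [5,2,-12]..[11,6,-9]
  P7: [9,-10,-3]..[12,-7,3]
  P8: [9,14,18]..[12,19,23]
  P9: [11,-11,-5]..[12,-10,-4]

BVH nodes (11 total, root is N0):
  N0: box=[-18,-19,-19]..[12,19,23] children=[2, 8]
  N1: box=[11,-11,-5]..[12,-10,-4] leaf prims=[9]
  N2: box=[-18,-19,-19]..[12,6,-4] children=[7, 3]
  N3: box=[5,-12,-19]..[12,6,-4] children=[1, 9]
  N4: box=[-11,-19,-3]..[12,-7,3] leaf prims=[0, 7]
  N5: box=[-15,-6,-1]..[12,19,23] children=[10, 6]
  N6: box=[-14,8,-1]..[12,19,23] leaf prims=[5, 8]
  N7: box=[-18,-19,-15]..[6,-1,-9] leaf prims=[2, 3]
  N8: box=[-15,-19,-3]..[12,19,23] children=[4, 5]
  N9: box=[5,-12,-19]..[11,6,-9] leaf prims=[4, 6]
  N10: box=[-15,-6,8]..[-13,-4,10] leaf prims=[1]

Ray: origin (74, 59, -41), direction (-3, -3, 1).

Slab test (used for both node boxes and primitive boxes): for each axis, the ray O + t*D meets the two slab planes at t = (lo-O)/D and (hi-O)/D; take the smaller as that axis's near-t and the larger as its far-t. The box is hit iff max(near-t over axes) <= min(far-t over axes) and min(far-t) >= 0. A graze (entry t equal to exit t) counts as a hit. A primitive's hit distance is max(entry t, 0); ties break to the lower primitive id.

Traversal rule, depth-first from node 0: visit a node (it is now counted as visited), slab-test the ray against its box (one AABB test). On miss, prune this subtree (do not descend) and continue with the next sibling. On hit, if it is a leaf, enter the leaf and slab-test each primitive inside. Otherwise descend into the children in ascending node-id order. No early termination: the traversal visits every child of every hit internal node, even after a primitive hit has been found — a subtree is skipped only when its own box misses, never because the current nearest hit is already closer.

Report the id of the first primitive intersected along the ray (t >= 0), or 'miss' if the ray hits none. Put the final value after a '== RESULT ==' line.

Trace the traversal:
N0 x:[62/3,92/3] y:[40/3,26] z:[22,64] -> hit [22,26], descend [2, 8]
  N2 x:[62/3,92/3] y:[53/3,26] z:[22,37] -> hit [22,26], descend [3, 7]
    N3 x:[62/3,23] y:[53/3,71/3] z:[22,37] -> hit [22,23], descend [1, 9]
      N1 x:[62/3,21] y:[23,70/3] z:[36,37] -> miss, prune
      N9 x:[21,23] y:[53/3,71/3] z:[22,32] -> hit [22,23] leaf, test {P4@t=22, P6(miss)}
    N7 x:[68/3,92/3] y:[20,26] z:[26,32] -> hit [26,26] leaf, test {P2(miss), P3(miss)}
  N8 x:[62/3,89/3] y:[40/3,26] z:[38,64] -> miss, prune

Summary -> nodes [0, 2, 3, 1, 9, 7, 8]; box-tests=7; leaf-entries=2; first=P4

== RESULT ==
4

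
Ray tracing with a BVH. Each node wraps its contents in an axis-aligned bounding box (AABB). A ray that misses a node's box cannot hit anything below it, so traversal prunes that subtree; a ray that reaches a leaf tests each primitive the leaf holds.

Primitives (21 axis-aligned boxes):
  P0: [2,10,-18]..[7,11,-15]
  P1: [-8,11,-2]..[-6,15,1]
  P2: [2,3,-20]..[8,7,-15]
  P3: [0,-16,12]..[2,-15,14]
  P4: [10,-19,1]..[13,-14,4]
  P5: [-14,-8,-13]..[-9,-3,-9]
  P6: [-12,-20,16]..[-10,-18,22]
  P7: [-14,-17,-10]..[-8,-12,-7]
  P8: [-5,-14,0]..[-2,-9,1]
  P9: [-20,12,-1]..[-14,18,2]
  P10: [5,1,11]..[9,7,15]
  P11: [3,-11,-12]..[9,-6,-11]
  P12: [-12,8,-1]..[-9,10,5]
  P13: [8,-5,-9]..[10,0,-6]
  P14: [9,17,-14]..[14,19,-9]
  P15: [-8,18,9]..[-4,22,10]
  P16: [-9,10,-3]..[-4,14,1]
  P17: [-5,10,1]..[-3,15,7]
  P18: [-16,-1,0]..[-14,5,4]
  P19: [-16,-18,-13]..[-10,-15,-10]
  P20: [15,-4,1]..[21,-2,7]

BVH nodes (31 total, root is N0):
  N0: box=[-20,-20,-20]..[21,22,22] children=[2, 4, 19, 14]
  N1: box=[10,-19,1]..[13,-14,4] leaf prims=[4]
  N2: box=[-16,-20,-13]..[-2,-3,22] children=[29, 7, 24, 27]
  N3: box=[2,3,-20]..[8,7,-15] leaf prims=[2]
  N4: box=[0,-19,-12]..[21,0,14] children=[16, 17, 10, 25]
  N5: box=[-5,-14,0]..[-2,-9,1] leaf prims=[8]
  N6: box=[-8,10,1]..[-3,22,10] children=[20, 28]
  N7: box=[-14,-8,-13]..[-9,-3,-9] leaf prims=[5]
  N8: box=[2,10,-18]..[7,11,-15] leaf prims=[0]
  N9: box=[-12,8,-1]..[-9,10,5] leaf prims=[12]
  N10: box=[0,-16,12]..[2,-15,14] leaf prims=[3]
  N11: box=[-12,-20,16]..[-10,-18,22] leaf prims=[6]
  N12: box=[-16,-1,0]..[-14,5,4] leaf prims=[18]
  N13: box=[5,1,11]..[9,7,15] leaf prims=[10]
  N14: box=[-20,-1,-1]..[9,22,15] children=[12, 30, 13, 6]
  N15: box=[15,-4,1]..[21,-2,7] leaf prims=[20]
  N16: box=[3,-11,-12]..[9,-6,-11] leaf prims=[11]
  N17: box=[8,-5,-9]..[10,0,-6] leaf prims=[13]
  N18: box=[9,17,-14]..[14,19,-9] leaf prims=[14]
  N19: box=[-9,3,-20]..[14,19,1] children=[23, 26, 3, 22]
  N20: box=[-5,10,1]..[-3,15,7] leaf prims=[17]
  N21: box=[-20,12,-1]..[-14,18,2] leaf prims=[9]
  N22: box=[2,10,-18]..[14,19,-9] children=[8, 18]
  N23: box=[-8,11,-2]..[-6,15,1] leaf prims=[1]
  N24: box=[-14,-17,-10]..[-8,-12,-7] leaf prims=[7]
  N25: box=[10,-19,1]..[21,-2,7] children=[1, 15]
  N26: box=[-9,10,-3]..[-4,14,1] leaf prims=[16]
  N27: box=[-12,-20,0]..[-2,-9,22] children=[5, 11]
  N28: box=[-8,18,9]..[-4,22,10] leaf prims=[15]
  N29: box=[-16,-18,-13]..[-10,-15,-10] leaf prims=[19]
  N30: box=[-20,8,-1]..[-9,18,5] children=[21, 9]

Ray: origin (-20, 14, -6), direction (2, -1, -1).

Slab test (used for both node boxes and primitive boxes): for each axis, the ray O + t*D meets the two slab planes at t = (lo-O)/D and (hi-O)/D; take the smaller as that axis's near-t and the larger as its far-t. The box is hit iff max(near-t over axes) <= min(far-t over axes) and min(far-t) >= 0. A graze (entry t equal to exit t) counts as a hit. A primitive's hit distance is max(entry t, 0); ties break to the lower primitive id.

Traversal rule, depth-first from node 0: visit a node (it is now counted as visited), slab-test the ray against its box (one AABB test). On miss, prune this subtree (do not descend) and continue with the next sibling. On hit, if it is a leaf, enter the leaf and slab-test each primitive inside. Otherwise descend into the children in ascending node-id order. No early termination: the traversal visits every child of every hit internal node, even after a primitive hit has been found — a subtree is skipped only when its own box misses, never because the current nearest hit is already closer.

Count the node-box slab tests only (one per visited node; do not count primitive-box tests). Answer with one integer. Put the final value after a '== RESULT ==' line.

Traverse from the root:
N0 x:[0,41/2] y:[-8,34] z:[-28,14] -> hit [0,14], descend [2, 4, 14, 19]
  N2 x:[2,9] y:[17,34] z:[-28,7] -> miss, prune
  N4 x:[10,41/2] y:[14,33] z:[-20,6] -> miss, prune
  N14 x:[0,29/2] y:[-8,15] z:[-21,-5] -> miss, prune
  N19 x:[11/2,17] y:[-5,11] z:[-7,14] -> hit [11/2,11], descend [3, 22, 23, 26]
    N3 x:[11,14] y:[7,11] z:[9,14] -> hit [11,11] leaf, test {P2@t=11}
    N22 x:[11,17] y:[-5,4] z:[3,12] -> miss, prune
    N23 x:[6,7] y:[-1,3] z:[-7,-4] -> miss, prune
    N26 x:[11/2,8] y:[0,4] z:[-7,-3] -> miss, prune

Summary -> nodes [0, 2, 4, 14, 19, 3, 22, 23, 26]; box-tests=9; leaf-entries=1; first=P2

== RESULT ==
9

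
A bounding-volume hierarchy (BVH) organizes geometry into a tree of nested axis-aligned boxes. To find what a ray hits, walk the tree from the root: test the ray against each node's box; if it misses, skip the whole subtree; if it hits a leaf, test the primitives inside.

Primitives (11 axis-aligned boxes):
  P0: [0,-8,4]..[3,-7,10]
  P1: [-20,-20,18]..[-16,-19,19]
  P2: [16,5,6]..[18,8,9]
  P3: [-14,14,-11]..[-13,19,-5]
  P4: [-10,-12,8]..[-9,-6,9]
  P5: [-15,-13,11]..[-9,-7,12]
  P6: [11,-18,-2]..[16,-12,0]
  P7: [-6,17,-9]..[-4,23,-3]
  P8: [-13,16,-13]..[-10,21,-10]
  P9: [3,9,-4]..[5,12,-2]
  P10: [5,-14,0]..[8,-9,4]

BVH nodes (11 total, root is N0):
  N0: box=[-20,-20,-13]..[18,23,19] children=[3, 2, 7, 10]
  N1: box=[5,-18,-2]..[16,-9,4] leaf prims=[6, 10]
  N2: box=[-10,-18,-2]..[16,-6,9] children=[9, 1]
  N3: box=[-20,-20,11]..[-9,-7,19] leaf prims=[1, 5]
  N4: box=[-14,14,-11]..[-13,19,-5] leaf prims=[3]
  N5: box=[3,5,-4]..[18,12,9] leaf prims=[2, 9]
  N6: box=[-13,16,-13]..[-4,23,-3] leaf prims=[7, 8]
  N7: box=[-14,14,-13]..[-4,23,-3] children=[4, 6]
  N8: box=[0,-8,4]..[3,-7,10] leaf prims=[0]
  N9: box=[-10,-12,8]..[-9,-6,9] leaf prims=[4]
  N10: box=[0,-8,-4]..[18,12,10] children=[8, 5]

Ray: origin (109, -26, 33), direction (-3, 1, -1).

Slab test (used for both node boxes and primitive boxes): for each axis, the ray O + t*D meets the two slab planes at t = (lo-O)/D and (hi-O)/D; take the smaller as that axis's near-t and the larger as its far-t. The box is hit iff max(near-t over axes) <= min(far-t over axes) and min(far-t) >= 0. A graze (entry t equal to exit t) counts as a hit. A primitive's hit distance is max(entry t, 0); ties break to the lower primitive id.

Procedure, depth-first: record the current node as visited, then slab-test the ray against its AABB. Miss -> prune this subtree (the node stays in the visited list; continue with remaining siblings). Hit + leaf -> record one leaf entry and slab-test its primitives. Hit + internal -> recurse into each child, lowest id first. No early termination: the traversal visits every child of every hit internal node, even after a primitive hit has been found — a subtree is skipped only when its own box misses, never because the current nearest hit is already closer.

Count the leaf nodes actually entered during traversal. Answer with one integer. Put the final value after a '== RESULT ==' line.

Traverse from the root:
N0 x:[91/3,43] y:[6,49] z:[14,46] -> hit [91/3,43], descend [2, 3, 7, 10]
  N2 x:[31,119/3] y:[8,20] z:[24,35] -> miss, prune
  N3 x:[118/3,43] y:[6,19] z:[14,22] -> miss, prune
  N7 x:[113/3,41] y:[40,49] z:[36,46] -> hit [40,41], descend [4, 6]
    N4 x:[122/3,41] y:[40,45] z:[38,44] -> hit [122/3,41] leaf, test {P3@t=122/3}
    N6 x:[113/3,122/3] y:[42,49] z:[36,46] -> miss, prune
  N10 x:[91/3,109/3] y:[18,38] z:[23,37] -> hit [91/3,109/3], descend [5, 8]
    N5 x:[91/3,106/3] y:[31,38] z:[24,37] -> hit [31,106/3] leaf, test {P2(miss), P9@t=35}
    N8 x:[106/3,109/3] y:[18,19] z:[23,29] -> miss, prune

Summary -> nodes [0, 2, 3, 7, 4, 6, 10, 5, 8]; box-tests=9; leaf-entries=2; first=P9

== RESULT ==
2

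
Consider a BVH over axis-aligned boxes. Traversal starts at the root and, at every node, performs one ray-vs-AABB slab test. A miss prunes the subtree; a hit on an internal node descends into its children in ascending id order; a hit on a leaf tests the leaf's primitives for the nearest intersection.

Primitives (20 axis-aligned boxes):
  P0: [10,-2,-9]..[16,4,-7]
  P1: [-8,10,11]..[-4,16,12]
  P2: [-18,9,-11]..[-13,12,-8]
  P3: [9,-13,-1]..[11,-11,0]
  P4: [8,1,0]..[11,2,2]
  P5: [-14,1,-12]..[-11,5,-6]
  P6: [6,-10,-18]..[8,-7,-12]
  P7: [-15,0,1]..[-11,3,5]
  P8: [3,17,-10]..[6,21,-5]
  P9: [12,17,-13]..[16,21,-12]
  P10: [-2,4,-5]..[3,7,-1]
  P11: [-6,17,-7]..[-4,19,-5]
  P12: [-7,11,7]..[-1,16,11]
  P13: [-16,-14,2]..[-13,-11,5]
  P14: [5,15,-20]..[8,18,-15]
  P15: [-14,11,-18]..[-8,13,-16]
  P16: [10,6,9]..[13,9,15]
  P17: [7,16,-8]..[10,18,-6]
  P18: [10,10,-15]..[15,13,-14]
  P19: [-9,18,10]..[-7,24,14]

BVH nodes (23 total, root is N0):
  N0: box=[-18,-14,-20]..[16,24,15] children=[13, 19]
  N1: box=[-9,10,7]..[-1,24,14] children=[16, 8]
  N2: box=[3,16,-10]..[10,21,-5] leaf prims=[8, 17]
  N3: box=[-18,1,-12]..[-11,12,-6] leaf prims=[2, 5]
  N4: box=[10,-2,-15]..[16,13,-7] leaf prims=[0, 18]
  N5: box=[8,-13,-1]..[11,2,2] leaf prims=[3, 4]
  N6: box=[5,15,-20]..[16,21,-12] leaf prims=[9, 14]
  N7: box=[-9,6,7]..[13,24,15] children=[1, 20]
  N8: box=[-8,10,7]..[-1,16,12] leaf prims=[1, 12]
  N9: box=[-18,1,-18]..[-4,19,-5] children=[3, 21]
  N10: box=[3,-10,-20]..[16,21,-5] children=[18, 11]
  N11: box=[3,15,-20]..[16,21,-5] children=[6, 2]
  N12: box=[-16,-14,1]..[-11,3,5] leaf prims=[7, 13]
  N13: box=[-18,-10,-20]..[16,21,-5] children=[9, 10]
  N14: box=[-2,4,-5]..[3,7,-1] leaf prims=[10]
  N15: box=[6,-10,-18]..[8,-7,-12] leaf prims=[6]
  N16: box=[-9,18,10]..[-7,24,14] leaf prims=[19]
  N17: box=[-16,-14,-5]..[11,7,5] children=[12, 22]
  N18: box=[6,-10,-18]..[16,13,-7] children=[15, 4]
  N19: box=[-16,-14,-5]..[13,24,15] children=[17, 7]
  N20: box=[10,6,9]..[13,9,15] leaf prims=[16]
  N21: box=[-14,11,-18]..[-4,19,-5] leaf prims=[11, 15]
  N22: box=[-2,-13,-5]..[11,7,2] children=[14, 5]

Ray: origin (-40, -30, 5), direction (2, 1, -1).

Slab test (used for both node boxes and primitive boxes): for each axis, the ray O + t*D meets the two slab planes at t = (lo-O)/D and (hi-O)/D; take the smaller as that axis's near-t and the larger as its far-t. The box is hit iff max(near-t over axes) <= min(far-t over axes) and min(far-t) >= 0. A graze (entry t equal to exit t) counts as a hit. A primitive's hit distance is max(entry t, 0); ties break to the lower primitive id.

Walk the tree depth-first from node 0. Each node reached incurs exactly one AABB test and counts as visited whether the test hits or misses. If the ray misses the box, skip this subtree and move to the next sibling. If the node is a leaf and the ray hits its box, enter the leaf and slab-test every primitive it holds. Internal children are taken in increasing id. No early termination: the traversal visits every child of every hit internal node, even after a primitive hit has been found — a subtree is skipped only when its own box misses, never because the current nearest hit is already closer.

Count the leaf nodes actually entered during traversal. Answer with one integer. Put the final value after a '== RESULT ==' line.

Trace the traversal:
N0 x:[11,28] y:[16,54] z:[-10,25] -> hit [16,25], descend [13, 19]
  N13 x:[11,28] y:[20,51] z:[10,25] -> hit [20,25], descend [9, 10]
    N9 x:[11,18] y:[31,49] z:[10,23] -> miss, prune
    N10 x:[43/2,28] y:[20,51] z:[10,25] -> hit [43/2,25], descend [11, 18]
      N11 x:[43/2,28] y:[45,51] z:[10,25] -> miss, prune
      N18 x:[23,28] y:[20,43] z:[12,23] -> hit [23,23], descend [4, 15]
        N4 x:[25,28] y:[28,43] z:[12,20] -> miss, prune
        N15 x:[23,24] y:[20,23] z:[17,23] -> hit [23,23] leaf, test {P6@t=23}
  N19 x:[12,53/2] y:[16,54] z:[-10,10] -> miss, prune

Summary -> nodes [0, 13, 9, 10, 11, 18, 4, 15, 19]; box-tests=9; leaf-entries=1; first=P6

== RESULT ==
1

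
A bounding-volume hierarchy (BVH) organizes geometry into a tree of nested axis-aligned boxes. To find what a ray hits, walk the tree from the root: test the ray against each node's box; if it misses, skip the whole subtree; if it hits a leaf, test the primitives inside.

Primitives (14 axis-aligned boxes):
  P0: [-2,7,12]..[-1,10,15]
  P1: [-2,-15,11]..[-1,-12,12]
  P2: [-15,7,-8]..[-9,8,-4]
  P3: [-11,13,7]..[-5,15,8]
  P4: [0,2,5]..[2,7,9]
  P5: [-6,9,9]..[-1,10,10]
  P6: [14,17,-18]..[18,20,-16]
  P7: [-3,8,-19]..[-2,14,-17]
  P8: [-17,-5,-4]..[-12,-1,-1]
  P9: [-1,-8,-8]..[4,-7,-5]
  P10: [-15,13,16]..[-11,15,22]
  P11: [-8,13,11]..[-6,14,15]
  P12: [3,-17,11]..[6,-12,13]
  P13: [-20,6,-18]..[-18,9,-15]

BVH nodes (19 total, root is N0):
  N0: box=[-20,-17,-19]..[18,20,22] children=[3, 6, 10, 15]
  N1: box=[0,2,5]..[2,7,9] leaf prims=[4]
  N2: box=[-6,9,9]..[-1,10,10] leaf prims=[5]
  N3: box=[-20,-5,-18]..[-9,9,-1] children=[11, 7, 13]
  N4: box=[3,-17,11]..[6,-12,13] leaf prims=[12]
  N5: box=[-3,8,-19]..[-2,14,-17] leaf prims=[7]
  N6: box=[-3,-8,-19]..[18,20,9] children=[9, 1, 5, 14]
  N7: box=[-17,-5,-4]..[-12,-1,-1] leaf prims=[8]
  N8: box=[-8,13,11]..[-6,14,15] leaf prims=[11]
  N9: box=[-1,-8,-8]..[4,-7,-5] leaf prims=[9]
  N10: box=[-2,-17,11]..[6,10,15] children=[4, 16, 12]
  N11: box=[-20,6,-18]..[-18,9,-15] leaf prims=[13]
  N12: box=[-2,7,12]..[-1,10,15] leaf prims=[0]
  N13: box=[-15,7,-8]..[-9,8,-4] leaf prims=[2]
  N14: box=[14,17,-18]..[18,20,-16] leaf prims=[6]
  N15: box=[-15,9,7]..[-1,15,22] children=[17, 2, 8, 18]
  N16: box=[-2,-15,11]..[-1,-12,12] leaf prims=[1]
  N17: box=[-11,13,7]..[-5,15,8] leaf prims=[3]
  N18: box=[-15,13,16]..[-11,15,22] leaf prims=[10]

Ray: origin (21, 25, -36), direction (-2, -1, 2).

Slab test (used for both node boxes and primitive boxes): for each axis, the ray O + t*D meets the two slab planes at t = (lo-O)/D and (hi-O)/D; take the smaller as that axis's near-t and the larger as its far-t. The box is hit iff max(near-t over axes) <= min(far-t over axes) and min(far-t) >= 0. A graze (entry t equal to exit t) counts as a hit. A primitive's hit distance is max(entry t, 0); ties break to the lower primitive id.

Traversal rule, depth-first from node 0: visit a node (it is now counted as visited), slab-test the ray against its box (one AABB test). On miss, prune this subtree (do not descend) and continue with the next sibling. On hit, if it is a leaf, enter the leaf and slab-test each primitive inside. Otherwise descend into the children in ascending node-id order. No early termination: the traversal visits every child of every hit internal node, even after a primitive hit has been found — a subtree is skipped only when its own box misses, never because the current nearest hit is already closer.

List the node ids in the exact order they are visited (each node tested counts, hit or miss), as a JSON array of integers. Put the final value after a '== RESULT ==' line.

Trace the traversal:
N0 x:[3/2,41/2] y:[5,42] z:[17/2,29] -> hit [17/2,41/2], descend [3, 6, 10, 15]
  N3 x:[15,41/2] y:[16,30] z:[9,35/2] -> hit [16,35/2], descend [7, 11, 13]
    N7 x:[33/2,19] y:[26,30] z:[16,35/2] -> miss, prune
    N11 x:[39/2,41/2] y:[16,19] z:[9,21/2] -> miss, prune
    N13 x:[15,18] y:[17,18] z:[14,16] -> miss, prune
  N6 x:[3/2,12] y:[5,33] z:[17/2,45/2] -> hit [17/2,12], descend [1, 5, 9, 14]
    N1 x:[19/2,21/2] y:[18,23] z:[41/2,45/2] -> miss, prune
    N5 x:[23/2,12] y:[11,17] z:[17/2,19/2] -> miss, prune
    N9 x:[17/2,11] y:[32,33] z:[14,31/2] -> miss, prune
    N14 x:[3/2,7/2] y:[5,8] z:[9,10] -> miss, prune
  N10 x:[15/2,23/2] y:[15,42] z:[47/2,51/2] -> miss, prune
  N15 x:[11,18] y:[10,16] z:[43/2,29] -> miss, prune

Visited [0, 3, 7, 11, 13, 6, 1, 5, 9, 14, 10, 15]. Tests: 12 box, 0 leaf. Nearest: miss.

== RESULT ==
[0, 3, 7, 11, 13, 6, 1, 5, 9, 14, 10, 15]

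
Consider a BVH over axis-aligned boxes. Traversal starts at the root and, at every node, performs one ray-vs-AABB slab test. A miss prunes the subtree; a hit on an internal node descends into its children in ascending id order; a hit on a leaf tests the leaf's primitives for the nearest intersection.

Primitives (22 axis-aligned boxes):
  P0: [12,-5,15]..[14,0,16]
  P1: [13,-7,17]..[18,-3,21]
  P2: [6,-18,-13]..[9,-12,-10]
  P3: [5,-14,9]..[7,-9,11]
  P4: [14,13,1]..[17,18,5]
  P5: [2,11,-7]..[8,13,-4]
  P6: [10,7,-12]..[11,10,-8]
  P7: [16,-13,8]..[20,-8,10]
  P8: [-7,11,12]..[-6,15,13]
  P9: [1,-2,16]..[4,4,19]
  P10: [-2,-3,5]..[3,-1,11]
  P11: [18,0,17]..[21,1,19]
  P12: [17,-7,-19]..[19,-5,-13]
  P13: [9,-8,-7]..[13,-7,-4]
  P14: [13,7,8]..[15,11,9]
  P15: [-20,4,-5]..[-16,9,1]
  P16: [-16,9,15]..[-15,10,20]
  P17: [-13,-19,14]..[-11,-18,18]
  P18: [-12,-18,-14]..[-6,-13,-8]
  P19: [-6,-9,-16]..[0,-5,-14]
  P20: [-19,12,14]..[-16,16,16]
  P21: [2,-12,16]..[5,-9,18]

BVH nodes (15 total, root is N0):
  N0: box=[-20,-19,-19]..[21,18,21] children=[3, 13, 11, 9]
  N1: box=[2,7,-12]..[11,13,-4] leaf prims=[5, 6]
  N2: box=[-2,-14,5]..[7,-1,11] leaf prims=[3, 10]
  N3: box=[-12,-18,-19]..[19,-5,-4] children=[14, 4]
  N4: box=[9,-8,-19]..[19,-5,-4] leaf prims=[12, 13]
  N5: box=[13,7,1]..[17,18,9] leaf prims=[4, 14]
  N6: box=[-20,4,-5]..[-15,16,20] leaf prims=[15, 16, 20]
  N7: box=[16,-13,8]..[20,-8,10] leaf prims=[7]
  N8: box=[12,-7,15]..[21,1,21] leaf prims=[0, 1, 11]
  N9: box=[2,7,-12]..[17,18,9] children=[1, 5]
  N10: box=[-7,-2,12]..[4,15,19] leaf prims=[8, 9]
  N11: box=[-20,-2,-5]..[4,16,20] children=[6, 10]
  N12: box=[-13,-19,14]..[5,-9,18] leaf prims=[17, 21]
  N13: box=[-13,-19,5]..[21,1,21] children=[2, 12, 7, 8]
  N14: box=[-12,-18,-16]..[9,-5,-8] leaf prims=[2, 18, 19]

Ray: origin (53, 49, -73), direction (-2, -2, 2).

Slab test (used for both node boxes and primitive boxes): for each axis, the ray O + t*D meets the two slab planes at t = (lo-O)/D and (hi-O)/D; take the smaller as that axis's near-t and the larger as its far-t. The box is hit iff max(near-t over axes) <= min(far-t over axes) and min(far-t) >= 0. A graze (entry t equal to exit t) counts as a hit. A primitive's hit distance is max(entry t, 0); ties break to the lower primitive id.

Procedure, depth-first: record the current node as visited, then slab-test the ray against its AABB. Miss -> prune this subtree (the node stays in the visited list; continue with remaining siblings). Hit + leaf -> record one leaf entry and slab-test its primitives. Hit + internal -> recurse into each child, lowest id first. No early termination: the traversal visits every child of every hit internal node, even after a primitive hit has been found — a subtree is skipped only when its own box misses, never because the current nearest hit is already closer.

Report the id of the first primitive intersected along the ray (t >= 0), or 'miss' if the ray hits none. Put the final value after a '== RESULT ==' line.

Trace the traversal:
N0 x:[16,73/2] y:[31/2,34] z:[27,47] -> hit [27,34], descend [3, 9, 11, 13]
  N3 x:[17,65/2] y:[27,67/2] z:[27,69/2] -> hit [27,65/2], descend [4, 14]
    N4 x:[17,22] y:[27,57/2] z:[27,69/2] -> miss, prune
    N14 x:[22,65/2] y:[27,67/2] z:[57/2,65/2] -> hit [57/2,65/2] leaf, test {P2(miss), P18@t=31, P19@t=57/2}
  N9 x:[18,51/2] y:[31/2,21] z:[61/2,41] -> miss, prune
  N11 x:[49/2,73/2] y:[33/2,51/2] z:[34,93/2] -> miss, prune
  N13 x:[16,33] y:[24,34] z:[39,47] -> miss, prune

7 AABB tests over nodes [0, 3, 4, 14, 9, 11, 13]; 1 leaf entered; closest P19.

== RESULT ==
19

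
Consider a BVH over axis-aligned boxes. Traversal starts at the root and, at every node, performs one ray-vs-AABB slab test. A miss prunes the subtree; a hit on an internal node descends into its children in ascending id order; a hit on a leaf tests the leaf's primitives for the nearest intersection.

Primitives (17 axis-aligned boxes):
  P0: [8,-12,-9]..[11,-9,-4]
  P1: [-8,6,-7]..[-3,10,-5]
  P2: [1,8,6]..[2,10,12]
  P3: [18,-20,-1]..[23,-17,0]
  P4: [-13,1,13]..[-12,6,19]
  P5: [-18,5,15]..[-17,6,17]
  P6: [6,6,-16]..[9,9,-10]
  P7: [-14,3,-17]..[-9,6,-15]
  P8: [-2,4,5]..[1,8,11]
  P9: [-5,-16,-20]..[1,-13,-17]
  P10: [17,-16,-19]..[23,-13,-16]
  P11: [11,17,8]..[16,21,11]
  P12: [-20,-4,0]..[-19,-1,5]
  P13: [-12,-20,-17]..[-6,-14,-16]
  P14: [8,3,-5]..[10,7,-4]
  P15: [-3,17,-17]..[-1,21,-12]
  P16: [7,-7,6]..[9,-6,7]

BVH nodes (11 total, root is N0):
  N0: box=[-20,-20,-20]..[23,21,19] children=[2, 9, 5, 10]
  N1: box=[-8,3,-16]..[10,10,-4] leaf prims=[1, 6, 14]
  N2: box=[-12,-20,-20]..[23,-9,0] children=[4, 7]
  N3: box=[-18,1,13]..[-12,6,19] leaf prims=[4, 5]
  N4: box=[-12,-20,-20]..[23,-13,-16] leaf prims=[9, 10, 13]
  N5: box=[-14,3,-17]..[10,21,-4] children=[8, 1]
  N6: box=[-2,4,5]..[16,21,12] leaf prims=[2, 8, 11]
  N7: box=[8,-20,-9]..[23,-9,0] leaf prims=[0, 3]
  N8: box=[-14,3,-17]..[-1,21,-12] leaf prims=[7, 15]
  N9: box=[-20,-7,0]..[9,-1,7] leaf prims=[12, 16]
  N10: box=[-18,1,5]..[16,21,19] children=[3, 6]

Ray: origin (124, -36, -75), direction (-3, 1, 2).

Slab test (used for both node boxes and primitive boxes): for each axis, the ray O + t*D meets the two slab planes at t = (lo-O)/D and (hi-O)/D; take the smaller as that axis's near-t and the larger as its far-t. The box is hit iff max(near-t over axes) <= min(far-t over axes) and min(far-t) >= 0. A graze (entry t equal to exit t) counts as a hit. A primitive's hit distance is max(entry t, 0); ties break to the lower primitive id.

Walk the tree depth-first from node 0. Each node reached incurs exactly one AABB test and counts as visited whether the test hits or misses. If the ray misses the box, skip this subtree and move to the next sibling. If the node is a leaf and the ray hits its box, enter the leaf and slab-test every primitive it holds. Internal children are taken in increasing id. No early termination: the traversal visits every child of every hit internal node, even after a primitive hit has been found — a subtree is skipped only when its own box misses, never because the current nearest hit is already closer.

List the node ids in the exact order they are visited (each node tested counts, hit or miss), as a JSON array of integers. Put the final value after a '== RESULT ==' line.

Traverse from the root:
N0 x:[101/3,48] y:[16,57] z:[55/2,47] -> hit [101/3,47], descend [2, 5, 9, 10]
  N2 x:[101/3,136/3] y:[16,27] z:[55/2,75/2] -> miss, prune
  N5 x:[38,46] y:[39,57] z:[29,71/2] -> miss, prune
  N9 x:[115/3,48] y:[29,35] z:[75/2,41] -> miss, prune
  N10 x:[36,142/3] y:[37,57] z:[40,47] -> hit [40,47], descend [3, 6]
    N3 x:[136/3,142/3] y:[37,42] z:[44,47] -> miss, prune
    N6 x:[36,42] y:[40,57] z:[40,87/2] -> hit [40,42] leaf, test {P2(miss), P8@t=41, P11(miss)}

Visited [0, 2, 5, 9, 10, 3, 6]. Tests: 7 box, 1 leaf. Nearest: P8.

== RESULT ==
[0, 2, 5, 9, 10, 3, 6]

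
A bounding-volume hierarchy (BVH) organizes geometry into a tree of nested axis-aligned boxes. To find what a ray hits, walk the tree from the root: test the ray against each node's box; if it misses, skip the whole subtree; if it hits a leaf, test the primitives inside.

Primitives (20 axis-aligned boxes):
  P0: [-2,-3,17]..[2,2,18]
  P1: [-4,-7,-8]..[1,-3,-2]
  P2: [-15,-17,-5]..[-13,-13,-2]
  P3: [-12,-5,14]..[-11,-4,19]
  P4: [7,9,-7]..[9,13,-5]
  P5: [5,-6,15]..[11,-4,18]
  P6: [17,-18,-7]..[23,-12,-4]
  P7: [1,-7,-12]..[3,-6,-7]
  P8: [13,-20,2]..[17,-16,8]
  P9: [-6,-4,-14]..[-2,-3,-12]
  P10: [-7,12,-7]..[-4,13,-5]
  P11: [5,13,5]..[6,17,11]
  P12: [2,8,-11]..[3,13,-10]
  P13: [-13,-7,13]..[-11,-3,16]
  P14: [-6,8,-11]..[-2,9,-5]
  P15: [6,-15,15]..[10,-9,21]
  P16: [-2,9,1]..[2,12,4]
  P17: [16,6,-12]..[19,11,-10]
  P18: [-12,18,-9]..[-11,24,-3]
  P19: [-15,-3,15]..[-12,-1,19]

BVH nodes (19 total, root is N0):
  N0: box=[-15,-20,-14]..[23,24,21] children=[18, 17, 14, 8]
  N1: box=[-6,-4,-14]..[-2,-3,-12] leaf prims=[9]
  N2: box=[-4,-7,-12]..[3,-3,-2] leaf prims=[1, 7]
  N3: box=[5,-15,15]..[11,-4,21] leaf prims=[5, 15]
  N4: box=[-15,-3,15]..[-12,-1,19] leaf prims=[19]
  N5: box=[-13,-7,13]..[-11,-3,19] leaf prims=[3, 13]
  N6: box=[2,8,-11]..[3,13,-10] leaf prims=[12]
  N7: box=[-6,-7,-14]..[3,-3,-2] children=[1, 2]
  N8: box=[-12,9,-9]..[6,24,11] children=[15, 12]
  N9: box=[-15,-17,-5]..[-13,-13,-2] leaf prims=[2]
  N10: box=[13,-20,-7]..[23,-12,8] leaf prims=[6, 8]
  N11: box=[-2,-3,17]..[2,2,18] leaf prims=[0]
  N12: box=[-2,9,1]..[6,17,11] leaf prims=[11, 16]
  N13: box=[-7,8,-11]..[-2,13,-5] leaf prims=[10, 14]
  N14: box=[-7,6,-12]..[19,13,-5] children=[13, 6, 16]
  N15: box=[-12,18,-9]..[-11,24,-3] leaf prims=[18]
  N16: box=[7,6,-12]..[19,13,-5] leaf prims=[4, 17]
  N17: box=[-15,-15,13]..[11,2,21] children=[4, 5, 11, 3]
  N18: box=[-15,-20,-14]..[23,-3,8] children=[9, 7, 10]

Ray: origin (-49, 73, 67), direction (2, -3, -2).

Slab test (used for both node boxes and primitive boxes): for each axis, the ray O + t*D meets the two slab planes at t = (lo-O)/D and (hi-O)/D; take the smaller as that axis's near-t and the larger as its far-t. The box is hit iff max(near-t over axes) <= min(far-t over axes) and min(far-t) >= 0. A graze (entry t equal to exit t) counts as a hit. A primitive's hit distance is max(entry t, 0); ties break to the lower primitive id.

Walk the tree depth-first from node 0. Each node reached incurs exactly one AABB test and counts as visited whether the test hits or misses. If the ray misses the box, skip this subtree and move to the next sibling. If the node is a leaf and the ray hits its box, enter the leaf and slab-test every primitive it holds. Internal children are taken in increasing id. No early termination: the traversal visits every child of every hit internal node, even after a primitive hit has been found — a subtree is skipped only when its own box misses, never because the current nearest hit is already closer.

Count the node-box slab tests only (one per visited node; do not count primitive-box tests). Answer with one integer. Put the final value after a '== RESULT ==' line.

Trace the traversal:
N0 x:[17,36] y:[49/3,31] z:[23,81/2] -> hit [23,31], descend [8, 14, 17, 18]
  N8 x:[37/2,55/2] y:[49/3,64/3] z:[28,38] -> miss, prune
  N14 x:[21,34] y:[20,67/3] z:[36,79/2] -> miss, prune
  N17 x:[17,30] y:[71/3,88/3] z:[23,27] -> hit [71/3,27], descend [3, 4, 5, 11]
    N3 x:[27,30] y:[77/3,88/3] z:[23,26] -> miss, prune
    N4 x:[17,37/2] y:[74/3,76/3] z:[24,26] -> miss, prune
    N5 x:[18,19] y:[76/3,80/3] z:[24,27] -> miss, prune
    N11 x:[47/2,51/2] y:[71/3,76/3] z:[49/2,25] -> hit [49/2,25] leaf, test {P0@t=49/2}
  N18 x:[17,36] y:[76/3,31] z:[59/2,81/2] -> hit [59/2,31], descend [7, 9, 10]
    N7 x:[43/2,26] y:[76/3,80/3] z:[69/2,81/2] -> miss, prune
    N9 x:[17,18] y:[86/3,30] z:[69/2,36] -> miss, prune
    N10 x:[31,36] y:[85/3,31] z:[59/2,37] -> hit [31,31] leaf, test {P6(miss), P8@t=31}

Visited [0, 8, 14, 17, 3, 4, 5, 11, 18, 7, 9, 10]. Tests: 12 box, 2 leaf. Nearest: P0.

== RESULT ==
12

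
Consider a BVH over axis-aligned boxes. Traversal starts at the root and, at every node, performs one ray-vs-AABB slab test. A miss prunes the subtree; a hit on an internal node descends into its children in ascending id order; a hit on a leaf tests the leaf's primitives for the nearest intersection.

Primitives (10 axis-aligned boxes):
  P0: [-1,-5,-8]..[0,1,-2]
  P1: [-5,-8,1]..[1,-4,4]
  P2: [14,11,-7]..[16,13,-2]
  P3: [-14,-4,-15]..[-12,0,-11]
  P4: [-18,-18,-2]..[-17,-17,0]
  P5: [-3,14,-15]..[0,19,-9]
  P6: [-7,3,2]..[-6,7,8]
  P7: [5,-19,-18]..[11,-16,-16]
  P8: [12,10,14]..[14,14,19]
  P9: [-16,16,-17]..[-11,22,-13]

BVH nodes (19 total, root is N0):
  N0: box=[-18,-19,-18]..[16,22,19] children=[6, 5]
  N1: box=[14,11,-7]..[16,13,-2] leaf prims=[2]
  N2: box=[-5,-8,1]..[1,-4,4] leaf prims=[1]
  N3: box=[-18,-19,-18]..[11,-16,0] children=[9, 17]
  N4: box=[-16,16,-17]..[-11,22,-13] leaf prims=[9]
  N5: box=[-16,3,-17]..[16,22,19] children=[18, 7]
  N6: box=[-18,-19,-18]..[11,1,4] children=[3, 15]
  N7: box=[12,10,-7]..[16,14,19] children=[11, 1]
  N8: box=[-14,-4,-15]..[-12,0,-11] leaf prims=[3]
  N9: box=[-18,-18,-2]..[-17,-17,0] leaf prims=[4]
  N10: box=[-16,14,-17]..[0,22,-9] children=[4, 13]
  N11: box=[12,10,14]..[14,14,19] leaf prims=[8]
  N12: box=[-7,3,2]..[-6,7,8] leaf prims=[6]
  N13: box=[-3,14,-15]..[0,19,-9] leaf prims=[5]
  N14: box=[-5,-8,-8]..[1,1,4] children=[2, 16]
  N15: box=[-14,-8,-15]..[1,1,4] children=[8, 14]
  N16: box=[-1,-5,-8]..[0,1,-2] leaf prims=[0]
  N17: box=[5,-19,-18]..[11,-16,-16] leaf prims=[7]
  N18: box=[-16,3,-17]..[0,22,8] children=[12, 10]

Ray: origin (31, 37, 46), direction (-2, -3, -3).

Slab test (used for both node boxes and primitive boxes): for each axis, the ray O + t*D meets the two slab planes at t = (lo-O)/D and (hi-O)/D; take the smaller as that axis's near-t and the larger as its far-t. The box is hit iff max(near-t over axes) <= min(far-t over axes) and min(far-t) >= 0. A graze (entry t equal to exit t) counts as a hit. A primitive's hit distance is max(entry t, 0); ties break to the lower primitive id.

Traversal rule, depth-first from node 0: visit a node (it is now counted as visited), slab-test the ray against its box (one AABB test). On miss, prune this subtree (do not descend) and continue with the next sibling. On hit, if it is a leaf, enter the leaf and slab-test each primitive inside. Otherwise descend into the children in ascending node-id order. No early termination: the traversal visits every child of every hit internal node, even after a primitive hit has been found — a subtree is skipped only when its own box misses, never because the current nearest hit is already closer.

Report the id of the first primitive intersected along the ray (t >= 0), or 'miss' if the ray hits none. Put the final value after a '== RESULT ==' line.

Traverse from the root:
N0 x:[15/2,49/2] y:[5,56/3] z:[9,64/3] -> hit [9,56/3], descend [5, 6]
  N5 x:[15/2,47/2] y:[5,34/3] z:[9,21] -> hit [9,34/3], descend [7, 18]
    N7 x:[15/2,19/2] y:[23/3,9] z:[9,53/3] -> hit [9,9], descend [1, 11]
      N1 x:[15/2,17/2] y:[8,26/3] z:[16,53/3] -> miss, prune
      N11 x:[17/2,19/2] y:[23/3,9] z:[9,32/3] -> hit [9,9] leaf, test {P8@t=9}
    N18 x:[31/2,47/2] y:[5,34/3] z:[38/3,21] -> miss, prune
  N6 x:[10,49/2] y:[12,56/3] z:[14,64/3] -> hit [14,56/3], descend [3, 15]
    N3 x:[10,49/2] y:[53/3,56/3] z:[46/3,64/3] -> hit [53/3,56/3], descend [9, 17]
      N9 x:[24,49/2] y:[18,55/3] z:[46/3,16] -> miss, prune
      N17 x:[10,13] y:[53/3,56/3] z:[62/3,64/3] -> miss, prune
    N15 x:[15,45/2] y:[12,15] z:[14,61/3] -> hit [15,15], descend [8, 14]
      N8 x:[43/2,45/2] y:[37/3,41/3] z:[19,61/3] -> miss, prune
      N14 x:[15,18] y:[12,15] z:[14,18] -> hit [15,15], descend [2, 16]
        N2 x:[15,18] y:[41/3,15] z:[14,15] -> hit [15,15] leaf, test {P1@t=15}
        N16 x:[31/2,16] y:[12,14] z:[16,18] -> miss, prune

Summary -> nodes [0, 5, 7, 1, 11, 18, 6, 3, 9, 17, 15, 8, 14, 2, 16]; box-tests=15; leaf-entries=2; first=P8

== RESULT ==
8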